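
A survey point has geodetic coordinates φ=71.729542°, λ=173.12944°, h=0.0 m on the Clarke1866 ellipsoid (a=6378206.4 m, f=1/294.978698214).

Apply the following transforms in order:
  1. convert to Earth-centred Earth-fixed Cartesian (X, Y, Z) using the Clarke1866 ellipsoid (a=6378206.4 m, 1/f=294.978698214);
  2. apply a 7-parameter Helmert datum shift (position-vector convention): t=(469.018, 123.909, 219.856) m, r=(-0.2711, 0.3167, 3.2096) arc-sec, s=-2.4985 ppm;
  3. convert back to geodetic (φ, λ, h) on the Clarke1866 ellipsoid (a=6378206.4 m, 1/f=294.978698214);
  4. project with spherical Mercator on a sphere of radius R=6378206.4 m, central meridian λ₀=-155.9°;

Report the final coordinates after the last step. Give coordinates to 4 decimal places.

E=-3448163.5368 m, N=11658192.4648 m

start: φ=71.729542°, λ=173.129440°, h=0.000 m
→ ECEF (a=6378206.400, f=1/294.978698214): X=-1991313.1617, Y=239937.2649, Z=6034110.4753
→ Helmert 7p (PV): X=-1990833.6372, Y=240037.5193, Z=6034317.9972
→ geod (Bowring, a=6378206.400): φ=71.73407424°, λ=173.12495696°, h=51.5892 m
→ merc (R=6378206.4, λ₀=-155.9°): E=-3448163.5368, N=11658192.4648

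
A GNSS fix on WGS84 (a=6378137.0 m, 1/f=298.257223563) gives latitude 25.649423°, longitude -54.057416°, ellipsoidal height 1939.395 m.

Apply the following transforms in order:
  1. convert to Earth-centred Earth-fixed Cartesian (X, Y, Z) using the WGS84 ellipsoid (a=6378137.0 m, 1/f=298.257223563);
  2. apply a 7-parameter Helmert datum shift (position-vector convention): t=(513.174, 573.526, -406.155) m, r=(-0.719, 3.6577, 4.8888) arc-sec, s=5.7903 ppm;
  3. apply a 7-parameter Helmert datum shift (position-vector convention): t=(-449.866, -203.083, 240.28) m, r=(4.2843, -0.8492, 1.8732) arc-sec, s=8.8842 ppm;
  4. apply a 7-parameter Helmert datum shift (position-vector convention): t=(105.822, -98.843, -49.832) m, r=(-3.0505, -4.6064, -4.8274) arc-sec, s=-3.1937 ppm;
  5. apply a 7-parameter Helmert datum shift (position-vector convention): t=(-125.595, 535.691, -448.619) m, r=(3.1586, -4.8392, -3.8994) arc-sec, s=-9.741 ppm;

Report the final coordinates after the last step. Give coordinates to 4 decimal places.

X=3377947.4468 m, Y=-4658553.7942 m, Z=2744307.6948 m

start: φ=25.649423°, λ=-54.057416°, h=1939.395 m
→ ECEF (a=6378137.000, f=1/298.257223563): X=3378030.7179, Y=-4659271.9223, Z=2744941.5025
→ Helmert 7p (PV): X=3378722.5608, Y=-4658635.7414, Z=2744507.5799
→ Helmert 7p (PV): X=3378333.7206, Y=-4658906.5347, Z=2744689.3883
→ Helmert 7p (PV): X=3378258.4215, Y=-4659028.9728, Z=2744775.1383
→ Helmert 7p (PV): X=3377947.4468, Y=-4658553.7942, Z=2744307.6948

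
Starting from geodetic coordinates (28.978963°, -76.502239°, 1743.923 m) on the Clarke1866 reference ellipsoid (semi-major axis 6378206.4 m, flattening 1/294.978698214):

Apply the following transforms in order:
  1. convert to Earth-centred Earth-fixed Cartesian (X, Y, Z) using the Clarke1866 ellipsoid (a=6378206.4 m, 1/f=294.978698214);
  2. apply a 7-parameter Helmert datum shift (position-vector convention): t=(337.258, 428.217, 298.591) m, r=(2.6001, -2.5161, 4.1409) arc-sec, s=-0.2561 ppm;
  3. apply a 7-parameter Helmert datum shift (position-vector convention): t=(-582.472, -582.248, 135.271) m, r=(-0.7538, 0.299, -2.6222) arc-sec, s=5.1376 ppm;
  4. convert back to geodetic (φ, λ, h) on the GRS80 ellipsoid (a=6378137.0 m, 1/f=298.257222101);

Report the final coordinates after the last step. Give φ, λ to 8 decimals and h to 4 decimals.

start: φ=28.978963°, λ=-76.502239°, h=1743.923 m
→ ECEF (a=6378206.400, f=1/294.978698214): X=1303720.9573, Y=-5431323.6137, Z=3072537.1308
→ Helmert 7p (PV): X=1304129.4387, Y=-5430906.5640, Z=3072782.3729
→ Helmert 7p (PV): X=1303489.0788, Y=-5431522.0634, Z=3072951.3877
→ geod (Bowring, a=6378137.000): φ=28.97980911°, λ=-76.50502692°, h=2079.7933 m

φ=28.97980911°, λ=-76.50502692°, h=2079.7933 m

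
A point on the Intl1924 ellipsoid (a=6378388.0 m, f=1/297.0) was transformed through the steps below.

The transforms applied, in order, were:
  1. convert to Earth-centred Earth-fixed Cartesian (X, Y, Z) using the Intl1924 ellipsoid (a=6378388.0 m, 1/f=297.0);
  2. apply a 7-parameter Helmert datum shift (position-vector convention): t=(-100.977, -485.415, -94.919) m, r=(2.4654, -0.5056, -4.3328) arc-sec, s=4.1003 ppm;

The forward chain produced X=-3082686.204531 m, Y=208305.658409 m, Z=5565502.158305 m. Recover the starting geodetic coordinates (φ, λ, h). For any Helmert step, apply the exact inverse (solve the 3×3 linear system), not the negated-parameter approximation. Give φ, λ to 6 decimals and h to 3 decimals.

φ=61.127600°, λ=176.125090°, h=3695.554 m

start: X=-3082686.2045, Y=208305.6584, Z=5565502.1583 m
→ Helmert⁻¹: X=-3082563.3315, Y=208791.9881, Z=5565579.3172
→ geod (Bowring, a=6378388.000): φ=61.12760000°, λ=176.12509000°, h=3695.5540 m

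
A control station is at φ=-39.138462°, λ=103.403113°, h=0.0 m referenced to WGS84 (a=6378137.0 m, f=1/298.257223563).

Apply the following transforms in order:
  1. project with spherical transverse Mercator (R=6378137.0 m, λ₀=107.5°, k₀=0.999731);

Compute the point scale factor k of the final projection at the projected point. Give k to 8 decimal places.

start: φ=-39.138462°, λ=103.403113°, h=0.000 m
→ into tm (λ₀=107.5°): φ=-39.13846200°, λ−λ₀=-4.09688700°
scale k = 1.00126943

1.00126943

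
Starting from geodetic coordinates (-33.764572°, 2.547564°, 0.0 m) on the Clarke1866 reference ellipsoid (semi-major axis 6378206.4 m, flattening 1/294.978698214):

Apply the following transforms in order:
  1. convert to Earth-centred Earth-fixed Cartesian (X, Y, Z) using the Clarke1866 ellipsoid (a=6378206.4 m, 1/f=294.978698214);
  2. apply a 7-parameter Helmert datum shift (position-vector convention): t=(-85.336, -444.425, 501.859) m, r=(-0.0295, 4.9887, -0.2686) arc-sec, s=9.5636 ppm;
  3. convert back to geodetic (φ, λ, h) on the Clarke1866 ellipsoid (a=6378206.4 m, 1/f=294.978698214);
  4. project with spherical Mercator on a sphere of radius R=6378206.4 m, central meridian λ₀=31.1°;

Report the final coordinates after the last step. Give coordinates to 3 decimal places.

start: φ=-33.764572°, λ=2.547564°, h=0.000 m
→ ECEF (a=6378206.400, f=1/294.978698214): X=5302689.1958, Y=235930.9816, Z=-3524582.6467
→ Helmert 7p (PV): X=5302569.6339, Y=235481.4035, Z=-3524242.7807
→ geod (Bowring, a=6378206.400): φ=-33.76272311°, λ=2.54277313°, h=-304.7822 m
→ merc (R=6378206.4, λ₀=31.1°): E=-3179010.5441, N=-3997029.3526

E=-3179010.544 m, N=-3997029.353 m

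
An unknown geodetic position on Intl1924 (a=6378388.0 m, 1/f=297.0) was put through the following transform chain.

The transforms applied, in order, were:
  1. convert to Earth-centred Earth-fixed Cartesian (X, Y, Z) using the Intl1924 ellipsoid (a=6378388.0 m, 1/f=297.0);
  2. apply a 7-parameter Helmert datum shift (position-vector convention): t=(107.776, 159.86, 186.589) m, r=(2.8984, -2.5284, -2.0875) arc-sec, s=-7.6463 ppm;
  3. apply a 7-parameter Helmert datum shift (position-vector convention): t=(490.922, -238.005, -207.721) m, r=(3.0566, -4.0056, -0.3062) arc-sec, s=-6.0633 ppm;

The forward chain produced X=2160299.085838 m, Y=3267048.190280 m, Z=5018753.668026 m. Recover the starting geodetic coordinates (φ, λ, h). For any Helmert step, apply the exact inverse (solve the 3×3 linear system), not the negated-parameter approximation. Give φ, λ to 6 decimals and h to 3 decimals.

start: X=2160299.0858, Y=3267048.1903, Z=5018753.6680 m
→ Helmert⁻¹: X=2159913.8746, Y=3267383.5865, Z=5018901.4571
→ Helmert⁻¹: X=2159851.0653, Y=3267341.0893, Z=5018680.8553
→ geod (Bowring, a=6378388.000): φ=52.21798200°, λ=56.53360500°, h=1116.1280 m

φ=52.217982°, λ=56.533605°, h=1116.128 m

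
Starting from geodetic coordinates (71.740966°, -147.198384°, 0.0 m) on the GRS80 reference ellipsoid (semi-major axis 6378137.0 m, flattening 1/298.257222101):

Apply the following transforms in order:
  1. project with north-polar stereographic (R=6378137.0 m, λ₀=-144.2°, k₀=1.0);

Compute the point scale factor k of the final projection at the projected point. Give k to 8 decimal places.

start: φ=71.740966°, λ=-147.198384°, h=0.000 m
→ into stereo (λ₀=-144.2°): φ=71.74096600°, λ−λ₀=-2.99838400°
scale k = 1.02582529

1.02582529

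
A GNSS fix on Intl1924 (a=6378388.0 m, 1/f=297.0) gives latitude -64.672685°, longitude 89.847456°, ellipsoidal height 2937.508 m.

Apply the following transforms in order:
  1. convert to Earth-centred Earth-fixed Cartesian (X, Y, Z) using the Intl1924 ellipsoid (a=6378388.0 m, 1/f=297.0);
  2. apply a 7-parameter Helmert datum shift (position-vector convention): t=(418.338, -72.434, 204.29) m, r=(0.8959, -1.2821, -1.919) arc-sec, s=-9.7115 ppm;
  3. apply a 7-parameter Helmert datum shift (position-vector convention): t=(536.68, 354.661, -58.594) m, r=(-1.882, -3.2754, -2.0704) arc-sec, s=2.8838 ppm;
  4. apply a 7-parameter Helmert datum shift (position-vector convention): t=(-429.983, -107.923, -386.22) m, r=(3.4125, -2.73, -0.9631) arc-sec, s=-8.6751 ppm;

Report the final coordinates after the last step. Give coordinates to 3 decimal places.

X=8081.595 m, Y=2737573.591 m, Z=-5745096.383 m

start: φ=-64.672685°, λ=89.847456°, h=2937.508 m
→ ECEF (a=6378388.000, f=1/297.0): X=7287.9891, Y=2737374.3317, Z=-5744977.4068
→ Helmert 7p (PV): X=7767.4327, Y=2737300.1986, Z=-5744705.3897
→ Helmert 7p (PV): X=8422.8349, Y=2737610.2596, Z=-5744805.4026
→ Helmert 7p (PV): X=8081.5955, Y=2737573.5910, Z=-5745096.3830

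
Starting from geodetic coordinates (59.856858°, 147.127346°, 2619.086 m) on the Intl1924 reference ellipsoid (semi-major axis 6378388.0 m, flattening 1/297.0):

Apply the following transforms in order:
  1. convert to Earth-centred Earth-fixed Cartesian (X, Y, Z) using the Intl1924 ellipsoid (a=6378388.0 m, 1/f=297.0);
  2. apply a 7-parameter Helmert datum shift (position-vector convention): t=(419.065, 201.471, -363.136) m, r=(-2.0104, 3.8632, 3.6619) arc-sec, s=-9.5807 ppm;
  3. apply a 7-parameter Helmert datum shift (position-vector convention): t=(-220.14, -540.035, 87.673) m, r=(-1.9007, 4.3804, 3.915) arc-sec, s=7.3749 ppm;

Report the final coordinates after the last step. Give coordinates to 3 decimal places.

start: φ=59.856858°, λ=147.127346°, h=2619.086 m
→ ECEF (a=6378388.000, f=1/297.0): X=-2698011.6763, Y=1743595.9677, Z=5494869.1098
→ Helmert 7p (PV): X=-2697494.8028, Y=1743786.3917, Z=5494486.8664
→ Helmert 7p (PV): X=-2697651.2486, Y=1743258.6482, Z=5494656.2784

X=-2697651.249 m, Y=1743258.648 m, Z=5494656.278 m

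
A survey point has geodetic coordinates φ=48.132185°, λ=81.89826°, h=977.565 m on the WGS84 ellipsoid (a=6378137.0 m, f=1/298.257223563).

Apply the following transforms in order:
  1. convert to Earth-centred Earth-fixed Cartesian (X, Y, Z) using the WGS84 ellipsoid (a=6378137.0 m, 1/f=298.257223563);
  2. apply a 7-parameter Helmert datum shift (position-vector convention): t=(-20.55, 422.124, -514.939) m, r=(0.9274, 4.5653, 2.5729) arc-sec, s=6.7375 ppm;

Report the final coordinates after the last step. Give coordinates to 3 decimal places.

X=601168.927 m, Y=4223301.382 m, Z=4726949.085 m

start: φ=48.132185°, λ=81.898260°, h=977.565 m
→ ECEF (a=6378137.000, f=1/298.257223563): X=601133.4684, Y=4222864.5631, Z=4727426.4911
→ Helmert 7p (PV): X=601168.9269, Y=4223301.3817, Z=4726949.0848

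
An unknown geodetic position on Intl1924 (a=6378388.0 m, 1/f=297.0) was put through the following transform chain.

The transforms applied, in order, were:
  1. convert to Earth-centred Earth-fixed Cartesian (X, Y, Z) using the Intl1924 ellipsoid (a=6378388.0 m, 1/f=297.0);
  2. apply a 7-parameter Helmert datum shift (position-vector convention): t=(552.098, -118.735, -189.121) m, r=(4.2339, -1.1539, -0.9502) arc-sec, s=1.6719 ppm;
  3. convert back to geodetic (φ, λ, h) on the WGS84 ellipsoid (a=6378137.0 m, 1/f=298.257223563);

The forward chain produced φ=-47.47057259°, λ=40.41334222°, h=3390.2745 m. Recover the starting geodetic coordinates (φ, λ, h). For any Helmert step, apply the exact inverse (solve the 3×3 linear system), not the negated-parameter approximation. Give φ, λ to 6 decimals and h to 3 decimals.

φ=-47.473523°, λ=40.418806°, h=2807.076 m

start: φ=-47.470573°, λ=40.413342°, h=3390.275 m
→ ECEF (a=6378137.000, f=1/298.257223563): X=3290390.1212, Y=2801662.9561, Z=-4679785.1611
→ Helmert⁻¹: X=3289793.4371, Y=2801696.1047, Z=-4679664.1294
→ geod (Bowring, a=6378388.000): φ=-47.47352300°, λ=40.41880600°, h=2807.0760 m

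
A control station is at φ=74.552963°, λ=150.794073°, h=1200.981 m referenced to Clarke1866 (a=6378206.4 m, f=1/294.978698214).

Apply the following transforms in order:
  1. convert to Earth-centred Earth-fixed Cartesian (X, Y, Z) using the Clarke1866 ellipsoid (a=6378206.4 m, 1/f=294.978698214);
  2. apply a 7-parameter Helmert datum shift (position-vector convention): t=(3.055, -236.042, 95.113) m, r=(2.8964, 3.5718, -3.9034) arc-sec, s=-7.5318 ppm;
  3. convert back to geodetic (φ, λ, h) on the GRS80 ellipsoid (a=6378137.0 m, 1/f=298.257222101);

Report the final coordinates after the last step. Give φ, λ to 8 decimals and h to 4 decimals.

φ=74.55436200°, λ=150.80064944°, h=1062.0398 m

start: φ=74.552963°, λ=150.794073°, h=1200.981 m
→ ECEF (a=6378206.400, f=1/294.978698214): X=-1487814.9299, Y=831713.6514, Z=6126642.4758
→ Helmert 7p (PV): X=-1487678.8379, Y=831413.4701, Z=6126728.8868
→ geod (Bowring, a=6378137.000): φ=74.55436200°, λ=150.80064944°, h=1062.0398 m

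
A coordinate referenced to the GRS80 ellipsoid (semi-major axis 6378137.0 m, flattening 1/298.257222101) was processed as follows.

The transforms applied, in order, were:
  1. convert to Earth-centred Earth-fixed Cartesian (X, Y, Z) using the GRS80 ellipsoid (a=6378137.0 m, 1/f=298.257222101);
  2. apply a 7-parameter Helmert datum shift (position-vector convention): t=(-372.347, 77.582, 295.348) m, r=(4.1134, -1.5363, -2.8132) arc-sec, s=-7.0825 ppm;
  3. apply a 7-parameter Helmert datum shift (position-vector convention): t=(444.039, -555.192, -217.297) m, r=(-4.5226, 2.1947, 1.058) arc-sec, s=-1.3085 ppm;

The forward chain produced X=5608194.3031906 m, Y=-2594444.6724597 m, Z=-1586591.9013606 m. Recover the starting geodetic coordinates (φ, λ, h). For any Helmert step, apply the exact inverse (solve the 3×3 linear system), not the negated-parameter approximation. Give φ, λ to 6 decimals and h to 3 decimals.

φ=-14.494386°, λ=-24.821778°, h=2683.364 m

start: X=5608194.3032, Y=-2594444.6725, Z=-1586591.9014 m
→ Helmert⁻¹: X=5607761.1764, Y=-2593886.8555, Z=-1586373.8864
→ Helmert⁻¹: X=5608196.8036, Y=-2593937.9623, Z=-1586670.5139
→ geod (Bowring, a=6378137.000): φ=-14.49438600°, λ=-24.82177800°, h=2683.3640 m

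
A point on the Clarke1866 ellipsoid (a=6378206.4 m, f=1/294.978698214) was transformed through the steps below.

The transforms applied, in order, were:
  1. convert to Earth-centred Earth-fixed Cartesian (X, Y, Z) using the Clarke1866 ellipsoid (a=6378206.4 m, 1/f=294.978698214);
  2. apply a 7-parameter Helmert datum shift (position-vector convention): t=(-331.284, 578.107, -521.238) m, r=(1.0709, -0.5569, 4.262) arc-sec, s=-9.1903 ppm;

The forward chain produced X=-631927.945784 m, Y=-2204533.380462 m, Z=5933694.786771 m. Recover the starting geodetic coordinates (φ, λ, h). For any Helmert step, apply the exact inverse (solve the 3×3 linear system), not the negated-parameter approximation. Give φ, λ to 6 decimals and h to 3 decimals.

φ=68.997552°, λ=-105.983990°, h=2779.208 m

start: X=-631927.9458, Y=-2204533.3805, Z=5933694.7868 m
→ Helmert⁻¹: X=-631632.0075, Y=-2205087.8920, Z=5934283.7164
→ geod (Bowring, a=6378206.400): φ=68.99755200°, λ=-105.98399000°, h=2779.2080 m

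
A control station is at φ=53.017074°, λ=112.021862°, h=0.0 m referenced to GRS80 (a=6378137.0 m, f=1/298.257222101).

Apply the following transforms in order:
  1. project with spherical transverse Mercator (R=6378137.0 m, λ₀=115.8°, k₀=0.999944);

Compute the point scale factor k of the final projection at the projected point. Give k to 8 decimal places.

start: φ=53.017074°, λ=112.021862°, h=0.000 m
→ into tm (λ₀=115.8°): φ=53.01707400°, λ−λ₀=-3.77813800°
scale k = 1.00073054

1.00073054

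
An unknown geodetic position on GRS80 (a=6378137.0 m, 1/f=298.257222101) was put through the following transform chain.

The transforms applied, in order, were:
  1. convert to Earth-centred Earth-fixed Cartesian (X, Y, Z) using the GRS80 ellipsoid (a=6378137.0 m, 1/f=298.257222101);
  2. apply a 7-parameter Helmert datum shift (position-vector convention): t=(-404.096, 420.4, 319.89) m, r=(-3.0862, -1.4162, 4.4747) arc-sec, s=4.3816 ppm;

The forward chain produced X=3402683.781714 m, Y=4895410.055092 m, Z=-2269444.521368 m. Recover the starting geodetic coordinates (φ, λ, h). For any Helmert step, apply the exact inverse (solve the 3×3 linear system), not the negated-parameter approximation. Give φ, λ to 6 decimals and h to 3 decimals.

φ=-20.970767°, λ=55.191321°, h=3720.350 m

start: X=3402683.7817, Y=4895410.0551, Z=-2269444.5214 m
→ Helmert⁻¹: X=3403163.5735, Y=4894928.3393, Z=-2269704.5926
→ geod (Bowring, a=6378137.000): φ=-20.97076700°, λ=55.19132100°, h=3720.3500 m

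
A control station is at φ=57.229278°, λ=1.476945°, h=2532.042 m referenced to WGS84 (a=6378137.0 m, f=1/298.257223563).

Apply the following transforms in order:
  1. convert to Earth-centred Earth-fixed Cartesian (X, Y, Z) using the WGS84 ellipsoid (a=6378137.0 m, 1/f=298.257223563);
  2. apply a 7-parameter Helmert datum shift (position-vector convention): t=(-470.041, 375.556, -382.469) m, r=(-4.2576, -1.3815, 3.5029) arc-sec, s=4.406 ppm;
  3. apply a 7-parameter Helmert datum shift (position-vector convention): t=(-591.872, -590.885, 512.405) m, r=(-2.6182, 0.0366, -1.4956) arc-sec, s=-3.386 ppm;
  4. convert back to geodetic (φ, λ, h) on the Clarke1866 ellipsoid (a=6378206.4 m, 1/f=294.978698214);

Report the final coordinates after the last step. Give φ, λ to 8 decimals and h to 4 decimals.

φ=57.24023335°, λ=1.47735410°, h=2169.0547 m

start: φ=57.229278°, λ=1.476945°, h=2532.042 m
→ ECEF (a=6378137.000, f=1/298.257223563): X=3460768.7317, Y=89229.9146, Z=5341892.4493
→ Helmert 7p (PV): X=3460276.6450, Y=89774.9014, Z=5341554.8541
→ Helmert 7p (PV): X=3459674.6552, Y=89226.4247, Z=5342047.4191
→ geod (Bowring, a=6378206.400): φ=57.24023335°, λ=1.47735410°, h=2169.0547 m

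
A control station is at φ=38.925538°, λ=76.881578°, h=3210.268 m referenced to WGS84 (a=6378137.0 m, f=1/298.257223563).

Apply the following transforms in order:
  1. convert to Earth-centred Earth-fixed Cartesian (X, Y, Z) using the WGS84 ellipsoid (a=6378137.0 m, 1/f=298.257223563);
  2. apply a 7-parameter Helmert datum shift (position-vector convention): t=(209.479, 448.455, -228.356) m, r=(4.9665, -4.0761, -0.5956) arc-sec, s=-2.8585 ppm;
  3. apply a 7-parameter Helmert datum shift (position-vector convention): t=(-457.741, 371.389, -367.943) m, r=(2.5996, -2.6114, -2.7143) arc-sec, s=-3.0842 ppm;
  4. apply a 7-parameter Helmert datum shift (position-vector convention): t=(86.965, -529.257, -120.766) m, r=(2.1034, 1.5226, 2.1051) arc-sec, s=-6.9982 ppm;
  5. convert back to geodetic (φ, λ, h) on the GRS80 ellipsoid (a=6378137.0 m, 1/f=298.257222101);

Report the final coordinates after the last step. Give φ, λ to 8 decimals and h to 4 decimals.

φ=38.92206972°, λ=76.88444597°, h=2870.0404 m

start: φ=38.925538°, λ=76.881578°, h=3210.268 m
→ ECEF (a=6378137.000, f=1/298.257223563): X=1128245.4783, Y=4841294.2663, Z=3987906.5020
→ Helmert 7p (PV): X=1128386.9049, Y=4841629.6030, Z=3987805.6119
→ Helmert 7p (PV): X=1127938.9088, Y=4841920.9517, Z=3987500.6755
→ Helmert 7p (PV): X=1127997.9995, Y=4841328.6589, Z=3987393.0535
→ geod (Bowring, a=6378137.000): φ=38.92206972°, λ=76.88444597°, h=2870.0404 m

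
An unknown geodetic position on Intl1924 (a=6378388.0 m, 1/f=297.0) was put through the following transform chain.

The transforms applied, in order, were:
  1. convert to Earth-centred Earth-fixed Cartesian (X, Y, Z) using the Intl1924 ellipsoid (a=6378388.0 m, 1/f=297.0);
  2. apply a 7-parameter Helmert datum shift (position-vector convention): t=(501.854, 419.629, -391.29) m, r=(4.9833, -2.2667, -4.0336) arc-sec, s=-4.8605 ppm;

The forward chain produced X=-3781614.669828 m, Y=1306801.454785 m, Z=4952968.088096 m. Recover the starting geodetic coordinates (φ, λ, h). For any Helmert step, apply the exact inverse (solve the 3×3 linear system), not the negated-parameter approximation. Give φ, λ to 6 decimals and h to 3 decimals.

start: X=-3781614.6698, Y=1306801.4548, Z=4952968.0881 m
→ Helmert⁻¹: X=-3782106.0206, Y=1306433.8873, Z=4953393.4535
→ geod (Bowring, a=6378388.000): φ=51.25719200°, λ=160.94380900°, h=2302.1230 m

φ=51.257192°, λ=160.943809°, h=2302.123 m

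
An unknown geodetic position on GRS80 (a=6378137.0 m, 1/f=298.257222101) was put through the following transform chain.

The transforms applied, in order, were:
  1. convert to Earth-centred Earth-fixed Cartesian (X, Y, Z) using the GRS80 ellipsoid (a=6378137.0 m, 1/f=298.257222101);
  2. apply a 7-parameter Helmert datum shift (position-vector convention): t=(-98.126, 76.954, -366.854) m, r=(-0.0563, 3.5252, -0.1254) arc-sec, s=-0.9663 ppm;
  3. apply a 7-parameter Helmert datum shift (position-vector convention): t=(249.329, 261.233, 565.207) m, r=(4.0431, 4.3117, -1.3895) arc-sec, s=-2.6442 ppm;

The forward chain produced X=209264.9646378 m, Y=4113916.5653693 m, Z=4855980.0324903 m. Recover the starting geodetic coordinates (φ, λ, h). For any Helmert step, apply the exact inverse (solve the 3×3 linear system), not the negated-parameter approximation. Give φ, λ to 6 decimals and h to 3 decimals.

start: X=209264.9646, Y=4113916.5654, Z=4855980.0325 m
→ Helmert⁻¹: X=208886.9811, Y=4113762.7891, Z=4855351.3948
→ Helmert⁻¹: X=208899.8206, Y=4113688.6118, Z=4855727.6339
→ geod (Bowring, a=6378137.000): φ=49.88260300°, λ=87.09292400°, h=1755.2000 m

φ=49.882603°, λ=87.092924°, h=1755.200 m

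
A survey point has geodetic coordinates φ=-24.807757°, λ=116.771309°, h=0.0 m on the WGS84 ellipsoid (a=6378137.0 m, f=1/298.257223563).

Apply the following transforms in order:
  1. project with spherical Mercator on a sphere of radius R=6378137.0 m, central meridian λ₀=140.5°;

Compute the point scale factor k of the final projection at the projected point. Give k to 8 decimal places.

1.10166048

start: φ=-24.807757°, λ=116.771309°, h=0.000 m
→ into merc (λ₀=140.5°): φ=-24.80775700°, λ−λ₀=-23.72869100°
scale k = 1.10166048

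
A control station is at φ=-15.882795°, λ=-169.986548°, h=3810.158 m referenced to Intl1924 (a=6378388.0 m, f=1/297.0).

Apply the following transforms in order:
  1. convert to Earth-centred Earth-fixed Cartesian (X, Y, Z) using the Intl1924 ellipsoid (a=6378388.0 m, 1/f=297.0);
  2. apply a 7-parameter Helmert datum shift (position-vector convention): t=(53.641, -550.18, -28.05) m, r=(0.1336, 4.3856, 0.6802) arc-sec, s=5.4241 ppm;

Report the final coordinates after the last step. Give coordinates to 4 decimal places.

start: φ=-15.882795°, λ=-169.986548°, h=3810.158 m
→ ECEF (a=6378388.000, f=1/297.0): X=-6046561.0957, Y=-1067635.6819, Z=-1735320.5180
→ Helmert 7p (PV): X=-6046573.6276, Y=-1068210.4687, Z=-1735230.1094

X=-6046573.6276 m, Y=-1068210.4687 m, Z=-1735230.1094 m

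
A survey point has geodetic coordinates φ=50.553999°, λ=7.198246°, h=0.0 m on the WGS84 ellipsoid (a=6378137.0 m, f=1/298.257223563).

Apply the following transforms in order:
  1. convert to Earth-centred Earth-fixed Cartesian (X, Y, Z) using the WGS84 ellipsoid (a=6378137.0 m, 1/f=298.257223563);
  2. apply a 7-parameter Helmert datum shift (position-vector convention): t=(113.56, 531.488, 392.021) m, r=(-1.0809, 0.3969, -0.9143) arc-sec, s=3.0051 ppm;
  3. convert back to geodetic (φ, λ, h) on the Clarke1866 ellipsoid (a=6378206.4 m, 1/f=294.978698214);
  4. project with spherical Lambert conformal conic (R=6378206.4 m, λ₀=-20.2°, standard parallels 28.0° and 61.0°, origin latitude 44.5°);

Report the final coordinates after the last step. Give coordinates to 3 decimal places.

start: φ=50.553999°, λ=7.198246°, h=0.000 m
→ ECEF (a=6378137.000, f=1/298.257223563): X=4028464.3807, Y=508788.1100, Z=4902171.1756
→ Helmert 7p (PV): X=4028601.7348, Y=509328.9593, Z=4902567.5102
→ geod (Bowring, a=6378206.400): φ=50.55694580°, λ=7.20557436°, h=508.0081 m
→ lcc (R=6378206.4, λ₀=-20.2°): E=1829873.0790, N=961283.9492

E=1829873.079 m, N=961283.949 m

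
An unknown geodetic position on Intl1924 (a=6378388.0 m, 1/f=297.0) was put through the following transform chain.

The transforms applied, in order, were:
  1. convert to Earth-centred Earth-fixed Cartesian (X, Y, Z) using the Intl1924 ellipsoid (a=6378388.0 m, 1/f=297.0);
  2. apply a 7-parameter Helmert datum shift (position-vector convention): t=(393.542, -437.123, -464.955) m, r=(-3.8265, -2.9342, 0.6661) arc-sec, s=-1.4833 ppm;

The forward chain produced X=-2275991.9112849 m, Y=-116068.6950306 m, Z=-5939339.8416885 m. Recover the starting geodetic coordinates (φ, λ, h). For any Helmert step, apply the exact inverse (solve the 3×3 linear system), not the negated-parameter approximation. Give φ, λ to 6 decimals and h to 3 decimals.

φ=-69.131538°, λ=-177.095154°, h=1604.884 m

start: X=-2275991.9113, Y=-116068.6950, Z=-5939339.8417 m
→ Helmert⁻¹: X=-2276473.6855, Y=-115514.2180, Z=-5938853.4550
→ geod (Bowring, a=6378388.000): φ=-69.13153800°, λ=-177.09515400°, h=1604.8840 m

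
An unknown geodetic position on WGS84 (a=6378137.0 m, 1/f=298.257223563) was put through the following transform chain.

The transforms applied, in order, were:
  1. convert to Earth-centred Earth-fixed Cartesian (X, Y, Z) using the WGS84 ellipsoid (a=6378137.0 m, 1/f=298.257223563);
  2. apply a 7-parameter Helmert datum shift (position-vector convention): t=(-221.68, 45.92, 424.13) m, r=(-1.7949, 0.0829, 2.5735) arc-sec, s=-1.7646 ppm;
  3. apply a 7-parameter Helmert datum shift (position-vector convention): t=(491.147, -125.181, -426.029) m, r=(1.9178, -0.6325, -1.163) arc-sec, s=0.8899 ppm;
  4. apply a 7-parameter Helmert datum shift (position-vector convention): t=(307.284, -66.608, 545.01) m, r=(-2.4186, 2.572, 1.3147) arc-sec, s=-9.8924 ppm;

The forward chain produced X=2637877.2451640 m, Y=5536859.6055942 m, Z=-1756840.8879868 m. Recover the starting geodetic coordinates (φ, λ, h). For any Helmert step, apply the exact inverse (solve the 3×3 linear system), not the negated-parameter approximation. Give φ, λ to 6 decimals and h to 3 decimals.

φ=-16.090725°, λ=64.530507°, h=3387.899 m

start: X=2637877.2452, Y=5536859.6056, Z=-1756840.8880 m
→ Helmert⁻¹: X=2637653.2578, Y=5536984.7813, Z=-1757305.4679
→ Helmert⁻¹: X=2637123.1561, Y=5537103.5683, Z=-1756937.4447
→ Helmert⁻¹: X=2637419.2802, Y=5537049.8048, Z=-1757315.4328
→ geod (Bowring, a=6378137.000): φ=-16.09072500°, λ=64.53050700°, h=3387.8990 m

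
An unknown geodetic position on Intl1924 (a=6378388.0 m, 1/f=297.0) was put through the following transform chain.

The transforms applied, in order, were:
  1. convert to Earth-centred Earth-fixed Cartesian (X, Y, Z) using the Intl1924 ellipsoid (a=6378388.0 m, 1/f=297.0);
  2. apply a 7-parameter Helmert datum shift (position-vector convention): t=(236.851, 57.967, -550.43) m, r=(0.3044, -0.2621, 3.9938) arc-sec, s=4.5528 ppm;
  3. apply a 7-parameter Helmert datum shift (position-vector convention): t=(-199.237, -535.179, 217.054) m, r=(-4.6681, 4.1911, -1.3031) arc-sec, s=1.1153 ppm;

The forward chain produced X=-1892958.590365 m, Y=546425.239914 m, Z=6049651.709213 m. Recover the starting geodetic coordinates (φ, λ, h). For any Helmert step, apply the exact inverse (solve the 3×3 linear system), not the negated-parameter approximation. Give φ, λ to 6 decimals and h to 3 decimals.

φ=72.072841°, λ=163.889309°, h=3772.781 m

start: X=-1892958.5904, Y=546425.2399, Z=6049651.7092 m
→ Helmert⁻¹: X=-1892883.6149, Y=546810.9428, Z=6049401.8219
→ Helmert⁻¹: X=-1893093.5720, Y=546796.0699, Z=6049926.3064
→ geod (Bowring, a=6378388.000): φ=72.07284100°, λ=163.88930900°, h=3772.7810 m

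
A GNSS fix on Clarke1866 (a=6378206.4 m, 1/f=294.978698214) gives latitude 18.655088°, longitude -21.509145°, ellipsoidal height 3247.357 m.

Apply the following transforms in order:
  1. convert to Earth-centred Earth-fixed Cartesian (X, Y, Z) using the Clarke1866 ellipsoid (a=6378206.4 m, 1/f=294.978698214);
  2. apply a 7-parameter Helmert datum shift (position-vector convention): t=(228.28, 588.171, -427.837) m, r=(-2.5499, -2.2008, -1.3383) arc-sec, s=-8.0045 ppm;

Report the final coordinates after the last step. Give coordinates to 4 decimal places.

X=5627213.8591 m, Y=-2217003.5790 m, Z=2027774.2499 m

start: φ=18.655088°, λ=-21.509145°, h=3247.357 m
→ ECEF (a=6378206.400, f=1/294.978698214): X=5627066.6487, Y=-2217598.0633, Z=2028130.8677
→ Helmert 7p (PV): X=5627213.8591, Y=-2217003.5790, Z=2027774.2499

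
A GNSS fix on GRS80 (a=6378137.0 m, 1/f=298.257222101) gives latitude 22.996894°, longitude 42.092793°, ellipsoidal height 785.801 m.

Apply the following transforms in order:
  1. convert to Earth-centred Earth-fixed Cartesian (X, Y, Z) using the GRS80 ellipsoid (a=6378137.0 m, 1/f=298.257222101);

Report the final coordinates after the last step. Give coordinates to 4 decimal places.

start: φ=22.996894°, λ=42.092793°, h=785.801 m
→ ECEF (a=6378137.000, f=1/298.257222101): X=4359578.5010, Y=3938185.4844, Z=2476709.6973

X=4359578.5010 m, Y=3938185.4844 m, Z=2476709.6973 m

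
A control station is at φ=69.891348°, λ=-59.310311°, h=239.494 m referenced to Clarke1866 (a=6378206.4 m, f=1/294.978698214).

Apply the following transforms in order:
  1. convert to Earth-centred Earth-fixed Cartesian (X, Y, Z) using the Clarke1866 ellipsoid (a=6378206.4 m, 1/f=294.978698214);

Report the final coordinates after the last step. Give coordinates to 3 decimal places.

start: φ=69.891348°, λ=-59.310311°, h=239.494 m
→ ECEF (a=6378206.400, f=1/294.978698214): X=1122595.1013, Y=-1891440.9284, Z=5966923.6478

X=1122595.101 m, Y=-1891440.928 m, Z=5966923.648 m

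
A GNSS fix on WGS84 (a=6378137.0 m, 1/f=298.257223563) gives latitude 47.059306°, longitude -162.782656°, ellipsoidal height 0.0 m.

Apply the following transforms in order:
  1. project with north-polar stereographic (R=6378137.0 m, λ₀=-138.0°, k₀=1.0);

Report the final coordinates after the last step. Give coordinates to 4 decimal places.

start: φ=47.059306°, λ=-162.782656°, h=0.000 m
→ stereo (R=6378137.0, λ₀=-138.0°): E=-2103098.3827, N=-4555142.7317

E=-2103098.3827 m, N=-4555142.7317 m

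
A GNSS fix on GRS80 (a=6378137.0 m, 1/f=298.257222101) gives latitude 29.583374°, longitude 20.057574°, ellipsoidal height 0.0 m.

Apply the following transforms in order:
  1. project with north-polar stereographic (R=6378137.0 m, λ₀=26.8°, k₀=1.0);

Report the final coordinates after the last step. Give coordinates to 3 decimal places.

start: φ=29.583374°, λ=20.057574°, h=0.000 m
→ stereo (R=6378137.0, λ₀=26.8°): E=-871952.5702, N=-7375442.8030

E=-871952.570 m, N=-7375442.803 m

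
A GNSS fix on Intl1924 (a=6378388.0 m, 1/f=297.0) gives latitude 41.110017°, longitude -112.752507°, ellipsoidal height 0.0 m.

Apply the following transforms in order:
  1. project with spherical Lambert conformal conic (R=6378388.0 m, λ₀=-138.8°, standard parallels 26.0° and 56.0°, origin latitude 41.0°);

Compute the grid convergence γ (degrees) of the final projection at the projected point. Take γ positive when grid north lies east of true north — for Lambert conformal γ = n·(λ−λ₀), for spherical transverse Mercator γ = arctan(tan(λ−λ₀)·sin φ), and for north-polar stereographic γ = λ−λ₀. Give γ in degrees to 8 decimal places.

17.29214594

start: φ=41.110017°, λ=-112.752507°, h=0.000 m
→ into lcc (λ₀=-138.8°): φ=41.11001700°, λ−λ₀=26.04749300°
convergence γ = 17.29214594°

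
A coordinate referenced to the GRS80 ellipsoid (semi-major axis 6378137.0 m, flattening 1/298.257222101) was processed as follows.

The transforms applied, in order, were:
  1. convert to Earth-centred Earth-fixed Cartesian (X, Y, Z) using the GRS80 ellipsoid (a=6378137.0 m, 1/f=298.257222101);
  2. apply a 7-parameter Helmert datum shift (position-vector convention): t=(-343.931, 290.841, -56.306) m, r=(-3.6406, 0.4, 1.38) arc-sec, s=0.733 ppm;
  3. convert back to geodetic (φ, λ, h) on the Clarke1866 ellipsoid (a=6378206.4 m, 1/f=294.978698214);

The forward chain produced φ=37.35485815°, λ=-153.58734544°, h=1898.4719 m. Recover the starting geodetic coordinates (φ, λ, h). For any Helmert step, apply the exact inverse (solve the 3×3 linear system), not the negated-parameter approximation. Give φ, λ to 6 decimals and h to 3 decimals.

φ=37.353622°, λ=-153.582414°, h=1767.770 m

start: φ=37.354858°, λ=-153.587345°, h=1898.472 m
→ ECEF (a=6378206.400, f=1/294.978698214): X=-4547772.1830, Y=-2258785.8034, Z=3849730.5451
→ Helmert⁻¹: X=-4547447.4988, Y=-2259112.5124, Z=3849735.3370
→ geod (Bowring, a=6378137.000): φ=37.35362200°, λ=-153.58241400°, h=1767.7700 m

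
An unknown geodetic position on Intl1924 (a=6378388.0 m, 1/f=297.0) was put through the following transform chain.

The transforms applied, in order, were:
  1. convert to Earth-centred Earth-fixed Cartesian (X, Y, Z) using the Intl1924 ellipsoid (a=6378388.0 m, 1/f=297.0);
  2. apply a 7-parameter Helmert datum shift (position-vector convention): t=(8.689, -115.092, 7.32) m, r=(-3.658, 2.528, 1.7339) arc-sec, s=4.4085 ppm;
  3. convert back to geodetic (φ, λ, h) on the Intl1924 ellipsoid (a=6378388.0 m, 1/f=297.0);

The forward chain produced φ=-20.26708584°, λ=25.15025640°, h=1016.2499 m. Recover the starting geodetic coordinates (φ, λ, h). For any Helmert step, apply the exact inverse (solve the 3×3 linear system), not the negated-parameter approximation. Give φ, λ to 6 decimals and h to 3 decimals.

φ=-20.265947°, λ=25.151035°, h=1028.920 m

start: φ=-20.267086°, λ=25.150256°, h=1016.250 m
→ ECEF (a=6378388.000, f=1/297.0): X=5419281.9991, Y=2544376.0954, Z=-2195837.5650
→ Helmert⁻¹: X=5419297.7196, Y=2544473.3545, Z=-2195723.6603
→ geod (Bowring, a=6378388.000): φ=-20.26594700°, λ=25.15103500°, h=1028.9200 m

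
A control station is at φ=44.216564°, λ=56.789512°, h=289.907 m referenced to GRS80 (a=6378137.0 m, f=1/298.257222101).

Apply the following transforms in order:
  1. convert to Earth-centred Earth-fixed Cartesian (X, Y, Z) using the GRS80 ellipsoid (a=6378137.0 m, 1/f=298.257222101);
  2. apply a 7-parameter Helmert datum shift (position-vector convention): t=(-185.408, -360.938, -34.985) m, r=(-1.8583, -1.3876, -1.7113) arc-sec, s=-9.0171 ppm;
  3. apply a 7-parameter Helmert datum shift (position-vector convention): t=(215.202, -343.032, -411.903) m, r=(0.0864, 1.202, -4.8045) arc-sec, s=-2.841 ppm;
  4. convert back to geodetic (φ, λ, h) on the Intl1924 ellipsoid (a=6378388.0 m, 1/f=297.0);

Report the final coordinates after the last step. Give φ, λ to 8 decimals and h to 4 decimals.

φ=44.21771605°, λ=56.78286698°, h=-714.4497 m

start: φ=44.216564°, λ=56.789512°, h=289.907 m
→ ECEF (a=6378137.000, f=1/298.257222101): X=2507958.0719, Y=3831030.9192, Z=4425571.8926
→ Helmert 7p (PV): X=2507752.0619, Y=3830654.5000, Z=4425479.3588
→ Helmert 7p (PV): X=2508075.1553, Y=3830240.3188, Z=4425041.8738
→ geod (Bowring, a=6378388.000): φ=44.21771605°, λ=56.78286698°, h=-714.4497 m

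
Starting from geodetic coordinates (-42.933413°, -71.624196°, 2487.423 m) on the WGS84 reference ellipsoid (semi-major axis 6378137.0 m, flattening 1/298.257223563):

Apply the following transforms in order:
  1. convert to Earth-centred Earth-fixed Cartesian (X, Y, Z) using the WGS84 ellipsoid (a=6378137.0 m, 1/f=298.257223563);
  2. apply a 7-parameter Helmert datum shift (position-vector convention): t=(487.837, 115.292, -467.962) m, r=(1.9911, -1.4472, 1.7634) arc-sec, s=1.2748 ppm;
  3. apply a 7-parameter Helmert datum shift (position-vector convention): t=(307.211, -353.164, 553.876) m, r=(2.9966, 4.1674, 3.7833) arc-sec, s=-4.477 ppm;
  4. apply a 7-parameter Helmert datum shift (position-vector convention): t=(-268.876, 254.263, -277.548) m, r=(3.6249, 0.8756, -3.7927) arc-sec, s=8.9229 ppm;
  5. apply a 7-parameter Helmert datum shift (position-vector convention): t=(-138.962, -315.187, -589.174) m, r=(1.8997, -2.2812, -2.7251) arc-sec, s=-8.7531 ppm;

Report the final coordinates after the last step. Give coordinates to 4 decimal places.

start: φ=-42.933413°, λ=-71.624196°, h=2487.423 m
→ ECEF (a=6378137.000, f=1/298.257223563): X=1474988.8655, Y=-4440239.7958, Z=-4323783.0974
→ Helmert 7p (PV): X=1475546.8801, Y=-4440075.8161, Z=-4324289.0847
→ Helmert 7p (PV): X=1475841.5563, Y=-4440319.2149, Z=-4323810.1657
→ Helmert 7p (PV): X=1475485.8470, Y=-4440055.7224, Z=-4324210.5946
→ Helmert 7p (PV): X=1475323.1334, Y=-4440311.7129, Z=-4324786.4928

X=1475323.1334 m, Y=-4440311.7129 m, Z=-4324786.4928 m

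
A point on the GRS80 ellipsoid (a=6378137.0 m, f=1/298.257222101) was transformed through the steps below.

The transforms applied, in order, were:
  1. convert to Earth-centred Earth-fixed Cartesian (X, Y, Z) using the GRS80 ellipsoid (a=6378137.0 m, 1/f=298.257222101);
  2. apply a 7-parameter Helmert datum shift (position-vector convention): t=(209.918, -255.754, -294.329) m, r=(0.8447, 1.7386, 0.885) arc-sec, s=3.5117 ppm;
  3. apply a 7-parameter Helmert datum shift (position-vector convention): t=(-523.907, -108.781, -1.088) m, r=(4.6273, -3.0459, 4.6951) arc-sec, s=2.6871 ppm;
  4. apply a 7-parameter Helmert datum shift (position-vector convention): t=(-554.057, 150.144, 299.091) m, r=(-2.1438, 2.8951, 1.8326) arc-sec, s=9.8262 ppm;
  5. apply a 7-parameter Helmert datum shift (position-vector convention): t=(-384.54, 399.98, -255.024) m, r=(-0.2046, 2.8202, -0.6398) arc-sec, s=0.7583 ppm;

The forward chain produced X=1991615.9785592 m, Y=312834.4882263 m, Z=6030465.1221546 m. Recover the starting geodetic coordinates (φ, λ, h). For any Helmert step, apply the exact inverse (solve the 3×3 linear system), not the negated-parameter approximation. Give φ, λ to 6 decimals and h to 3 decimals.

φ=71.621704°, λ=8.917356°, h=151.127 m

start: X=1991615.9786, Y=312834.4882, Z=6030465.1222 m
→ Helmert⁻¹: X=1991915.5823, Y=312434.4678, Z=6030743.1179
→ Helmert⁻¹: X=1992368.1929, Y=312200.8770, Z=6030415.9805
→ Helmert⁻¹: X=1992982.9058, Y=312398.7374, Z=6030364.4257
→ Helmert⁻¹: X=1992716.4992, Y=312669.5404, Z=6030653.0930
→ geod (Bowring, a=6378137.000): φ=71.62170400°, λ=8.91735600°, h=151.1270 m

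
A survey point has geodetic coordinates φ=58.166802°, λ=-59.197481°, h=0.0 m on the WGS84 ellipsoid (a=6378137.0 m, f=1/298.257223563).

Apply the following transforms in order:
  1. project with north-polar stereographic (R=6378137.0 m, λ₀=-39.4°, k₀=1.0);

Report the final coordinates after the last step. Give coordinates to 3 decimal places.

start: φ=58.166802°, λ=-59.197481°, h=0.000 m
→ stereo (R=6378137.0, λ₀=-39.4°): E=-1232081.8827, N=-3422711.2217

E=-1232081.883 m, N=-3422711.222 m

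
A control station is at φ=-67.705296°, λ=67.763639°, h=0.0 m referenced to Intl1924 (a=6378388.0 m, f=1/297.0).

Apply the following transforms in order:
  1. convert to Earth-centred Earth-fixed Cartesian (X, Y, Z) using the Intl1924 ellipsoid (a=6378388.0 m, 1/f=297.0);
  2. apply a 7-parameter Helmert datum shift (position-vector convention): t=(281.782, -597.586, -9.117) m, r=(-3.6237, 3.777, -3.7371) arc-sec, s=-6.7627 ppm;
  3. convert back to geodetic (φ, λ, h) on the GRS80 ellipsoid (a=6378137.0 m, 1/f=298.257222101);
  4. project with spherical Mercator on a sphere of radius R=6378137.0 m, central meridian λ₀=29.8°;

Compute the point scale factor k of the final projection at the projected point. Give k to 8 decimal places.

2.63644760

start: φ=-67.705296°, λ=67.763639°, h=0.000 m
→ ECEF (a=6378388.000, f=1/297.0): X=918357.0417, Y=2246289.2534, Z=-5878837.0908
→ Helmert 7p (PV): X=918565.6620, Y=2245556.5579, Z=-5878862.7302
→ geod (Bowring, a=6378137.000): φ=-67.70977770°, λ=67.75253067°, h=-30.7614 m
→ into merc (λ₀=29.8°): φ=-67.70977770°, λ−λ₀=37.95253067°
scale k = 2.63644760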